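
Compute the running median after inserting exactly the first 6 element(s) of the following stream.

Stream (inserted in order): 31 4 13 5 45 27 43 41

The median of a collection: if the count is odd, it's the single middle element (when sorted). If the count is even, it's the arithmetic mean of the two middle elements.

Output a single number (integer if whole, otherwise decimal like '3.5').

Step 1: insert 31 -> lo=[31] (size 1, max 31) hi=[] (size 0) -> median=31
Step 2: insert 4 -> lo=[4] (size 1, max 4) hi=[31] (size 1, min 31) -> median=17.5
Step 3: insert 13 -> lo=[4, 13] (size 2, max 13) hi=[31] (size 1, min 31) -> median=13
Step 4: insert 5 -> lo=[4, 5] (size 2, max 5) hi=[13, 31] (size 2, min 13) -> median=9
Step 5: insert 45 -> lo=[4, 5, 13] (size 3, max 13) hi=[31, 45] (size 2, min 31) -> median=13
Step 6: insert 27 -> lo=[4, 5, 13] (size 3, max 13) hi=[27, 31, 45] (size 3, min 27) -> median=20

Answer: 20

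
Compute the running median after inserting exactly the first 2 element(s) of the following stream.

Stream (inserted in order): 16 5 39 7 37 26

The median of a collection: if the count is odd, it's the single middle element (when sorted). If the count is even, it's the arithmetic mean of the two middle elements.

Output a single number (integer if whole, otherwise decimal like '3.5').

Answer: 10.5

Derivation:
Step 1: insert 16 -> lo=[16] (size 1, max 16) hi=[] (size 0) -> median=16
Step 2: insert 5 -> lo=[5] (size 1, max 5) hi=[16] (size 1, min 16) -> median=10.5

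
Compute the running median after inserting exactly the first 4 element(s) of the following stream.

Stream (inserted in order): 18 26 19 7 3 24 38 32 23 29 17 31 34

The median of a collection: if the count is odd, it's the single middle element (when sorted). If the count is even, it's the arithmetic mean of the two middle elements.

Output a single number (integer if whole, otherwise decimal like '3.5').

Answer: 18.5

Derivation:
Step 1: insert 18 -> lo=[18] (size 1, max 18) hi=[] (size 0) -> median=18
Step 2: insert 26 -> lo=[18] (size 1, max 18) hi=[26] (size 1, min 26) -> median=22
Step 3: insert 19 -> lo=[18, 19] (size 2, max 19) hi=[26] (size 1, min 26) -> median=19
Step 4: insert 7 -> lo=[7, 18] (size 2, max 18) hi=[19, 26] (size 2, min 19) -> median=18.5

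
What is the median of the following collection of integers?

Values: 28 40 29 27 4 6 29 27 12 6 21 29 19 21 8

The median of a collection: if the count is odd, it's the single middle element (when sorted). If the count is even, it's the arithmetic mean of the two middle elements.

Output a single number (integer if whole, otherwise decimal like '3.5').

Step 1: insert 28 -> lo=[28] (size 1, max 28) hi=[] (size 0) -> median=28
Step 2: insert 40 -> lo=[28] (size 1, max 28) hi=[40] (size 1, min 40) -> median=34
Step 3: insert 29 -> lo=[28, 29] (size 2, max 29) hi=[40] (size 1, min 40) -> median=29
Step 4: insert 27 -> lo=[27, 28] (size 2, max 28) hi=[29, 40] (size 2, min 29) -> median=28.5
Step 5: insert 4 -> lo=[4, 27, 28] (size 3, max 28) hi=[29, 40] (size 2, min 29) -> median=28
Step 6: insert 6 -> lo=[4, 6, 27] (size 3, max 27) hi=[28, 29, 40] (size 3, min 28) -> median=27.5
Step 7: insert 29 -> lo=[4, 6, 27, 28] (size 4, max 28) hi=[29, 29, 40] (size 3, min 29) -> median=28
Step 8: insert 27 -> lo=[4, 6, 27, 27] (size 4, max 27) hi=[28, 29, 29, 40] (size 4, min 28) -> median=27.5
Step 9: insert 12 -> lo=[4, 6, 12, 27, 27] (size 5, max 27) hi=[28, 29, 29, 40] (size 4, min 28) -> median=27
Step 10: insert 6 -> lo=[4, 6, 6, 12, 27] (size 5, max 27) hi=[27, 28, 29, 29, 40] (size 5, min 27) -> median=27
Step 11: insert 21 -> lo=[4, 6, 6, 12, 21, 27] (size 6, max 27) hi=[27, 28, 29, 29, 40] (size 5, min 27) -> median=27
Step 12: insert 29 -> lo=[4, 6, 6, 12, 21, 27] (size 6, max 27) hi=[27, 28, 29, 29, 29, 40] (size 6, min 27) -> median=27
Step 13: insert 19 -> lo=[4, 6, 6, 12, 19, 21, 27] (size 7, max 27) hi=[27, 28, 29, 29, 29, 40] (size 6, min 27) -> median=27
Step 14: insert 21 -> lo=[4, 6, 6, 12, 19, 21, 21] (size 7, max 21) hi=[27, 27, 28, 29, 29, 29, 40] (size 7, min 27) -> median=24
Step 15: insert 8 -> lo=[4, 6, 6, 8, 12, 19, 21, 21] (size 8, max 21) hi=[27, 27, 28, 29, 29, 29, 40] (size 7, min 27) -> median=21

Answer: 21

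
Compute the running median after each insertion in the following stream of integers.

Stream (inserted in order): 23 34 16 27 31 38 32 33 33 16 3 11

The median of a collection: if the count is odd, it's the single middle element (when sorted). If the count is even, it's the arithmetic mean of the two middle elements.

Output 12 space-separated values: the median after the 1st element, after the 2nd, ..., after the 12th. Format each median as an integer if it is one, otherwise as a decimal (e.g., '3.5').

Step 1: insert 23 -> lo=[23] (size 1, max 23) hi=[] (size 0) -> median=23
Step 2: insert 34 -> lo=[23] (size 1, max 23) hi=[34] (size 1, min 34) -> median=28.5
Step 3: insert 16 -> lo=[16, 23] (size 2, max 23) hi=[34] (size 1, min 34) -> median=23
Step 4: insert 27 -> lo=[16, 23] (size 2, max 23) hi=[27, 34] (size 2, min 27) -> median=25
Step 5: insert 31 -> lo=[16, 23, 27] (size 3, max 27) hi=[31, 34] (size 2, min 31) -> median=27
Step 6: insert 38 -> lo=[16, 23, 27] (size 3, max 27) hi=[31, 34, 38] (size 3, min 31) -> median=29
Step 7: insert 32 -> lo=[16, 23, 27, 31] (size 4, max 31) hi=[32, 34, 38] (size 3, min 32) -> median=31
Step 8: insert 33 -> lo=[16, 23, 27, 31] (size 4, max 31) hi=[32, 33, 34, 38] (size 4, min 32) -> median=31.5
Step 9: insert 33 -> lo=[16, 23, 27, 31, 32] (size 5, max 32) hi=[33, 33, 34, 38] (size 4, min 33) -> median=32
Step 10: insert 16 -> lo=[16, 16, 23, 27, 31] (size 5, max 31) hi=[32, 33, 33, 34, 38] (size 5, min 32) -> median=31.5
Step 11: insert 3 -> lo=[3, 16, 16, 23, 27, 31] (size 6, max 31) hi=[32, 33, 33, 34, 38] (size 5, min 32) -> median=31
Step 12: insert 11 -> lo=[3, 11, 16, 16, 23, 27] (size 6, max 27) hi=[31, 32, 33, 33, 34, 38] (size 6, min 31) -> median=29

Answer: 23 28.5 23 25 27 29 31 31.5 32 31.5 31 29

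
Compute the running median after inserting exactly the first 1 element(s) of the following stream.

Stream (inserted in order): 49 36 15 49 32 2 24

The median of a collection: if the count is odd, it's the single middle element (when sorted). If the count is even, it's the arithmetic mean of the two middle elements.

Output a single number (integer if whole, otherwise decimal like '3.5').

Answer: 49

Derivation:
Step 1: insert 49 -> lo=[49] (size 1, max 49) hi=[] (size 0) -> median=49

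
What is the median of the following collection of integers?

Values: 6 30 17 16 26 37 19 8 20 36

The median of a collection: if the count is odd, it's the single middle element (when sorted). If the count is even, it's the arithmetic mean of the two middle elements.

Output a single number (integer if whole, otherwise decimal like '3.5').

Answer: 19.5

Derivation:
Step 1: insert 6 -> lo=[6] (size 1, max 6) hi=[] (size 0) -> median=6
Step 2: insert 30 -> lo=[6] (size 1, max 6) hi=[30] (size 1, min 30) -> median=18
Step 3: insert 17 -> lo=[6, 17] (size 2, max 17) hi=[30] (size 1, min 30) -> median=17
Step 4: insert 16 -> lo=[6, 16] (size 2, max 16) hi=[17, 30] (size 2, min 17) -> median=16.5
Step 5: insert 26 -> lo=[6, 16, 17] (size 3, max 17) hi=[26, 30] (size 2, min 26) -> median=17
Step 6: insert 37 -> lo=[6, 16, 17] (size 3, max 17) hi=[26, 30, 37] (size 3, min 26) -> median=21.5
Step 7: insert 19 -> lo=[6, 16, 17, 19] (size 4, max 19) hi=[26, 30, 37] (size 3, min 26) -> median=19
Step 8: insert 8 -> lo=[6, 8, 16, 17] (size 4, max 17) hi=[19, 26, 30, 37] (size 4, min 19) -> median=18
Step 9: insert 20 -> lo=[6, 8, 16, 17, 19] (size 5, max 19) hi=[20, 26, 30, 37] (size 4, min 20) -> median=19
Step 10: insert 36 -> lo=[6, 8, 16, 17, 19] (size 5, max 19) hi=[20, 26, 30, 36, 37] (size 5, min 20) -> median=19.5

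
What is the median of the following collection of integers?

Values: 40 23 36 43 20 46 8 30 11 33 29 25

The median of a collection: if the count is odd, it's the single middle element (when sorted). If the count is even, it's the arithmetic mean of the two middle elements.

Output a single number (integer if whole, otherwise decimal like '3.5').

Answer: 29.5

Derivation:
Step 1: insert 40 -> lo=[40] (size 1, max 40) hi=[] (size 0) -> median=40
Step 2: insert 23 -> lo=[23] (size 1, max 23) hi=[40] (size 1, min 40) -> median=31.5
Step 3: insert 36 -> lo=[23, 36] (size 2, max 36) hi=[40] (size 1, min 40) -> median=36
Step 4: insert 43 -> lo=[23, 36] (size 2, max 36) hi=[40, 43] (size 2, min 40) -> median=38
Step 5: insert 20 -> lo=[20, 23, 36] (size 3, max 36) hi=[40, 43] (size 2, min 40) -> median=36
Step 6: insert 46 -> lo=[20, 23, 36] (size 3, max 36) hi=[40, 43, 46] (size 3, min 40) -> median=38
Step 7: insert 8 -> lo=[8, 20, 23, 36] (size 4, max 36) hi=[40, 43, 46] (size 3, min 40) -> median=36
Step 8: insert 30 -> lo=[8, 20, 23, 30] (size 4, max 30) hi=[36, 40, 43, 46] (size 4, min 36) -> median=33
Step 9: insert 11 -> lo=[8, 11, 20, 23, 30] (size 5, max 30) hi=[36, 40, 43, 46] (size 4, min 36) -> median=30
Step 10: insert 33 -> lo=[8, 11, 20, 23, 30] (size 5, max 30) hi=[33, 36, 40, 43, 46] (size 5, min 33) -> median=31.5
Step 11: insert 29 -> lo=[8, 11, 20, 23, 29, 30] (size 6, max 30) hi=[33, 36, 40, 43, 46] (size 5, min 33) -> median=30
Step 12: insert 25 -> lo=[8, 11, 20, 23, 25, 29] (size 6, max 29) hi=[30, 33, 36, 40, 43, 46] (size 6, min 30) -> median=29.5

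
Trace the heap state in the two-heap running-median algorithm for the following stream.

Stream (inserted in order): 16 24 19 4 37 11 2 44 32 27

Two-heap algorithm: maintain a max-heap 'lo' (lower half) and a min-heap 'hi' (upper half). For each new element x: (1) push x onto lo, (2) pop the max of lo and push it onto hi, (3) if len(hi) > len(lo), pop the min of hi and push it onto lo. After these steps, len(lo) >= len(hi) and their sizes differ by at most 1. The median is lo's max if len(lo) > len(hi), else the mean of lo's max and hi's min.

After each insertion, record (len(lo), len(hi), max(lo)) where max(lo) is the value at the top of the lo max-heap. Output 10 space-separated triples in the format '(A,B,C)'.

Answer: (1,0,16) (1,1,16) (2,1,19) (2,2,16) (3,2,19) (3,3,16) (4,3,16) (4,4,16) (5,4,19) (5,5,19)

Derivation:
Step 1: insert 16 -> lo=[16] hi=[] -> (len(lo)=1, len(hi)=0, max(lo)=16)
Step 2: insert 24 -> lo=[16] hi=[24] -> (len(lo)=1, len(hi)=1, max(lo)=16)
Step 3: insert 19 -> lo=[16, 19] hi=[24] -> (len(lo)=2, len(hi)=1, max(lo)=19)
Step 4: insert 4 -> lo=[4, 16] hi=[19, 24] -> (len(lo)=2, len(hi)=2, max(lo)=16)
Step 5: insert 37 -> lo=[4, 16, 19] hi=[24, 37] -> (len(lo)=3, len(hi)=2, max(lo)=19)
Step 6: insert 11 -> lo=[4, 11, 16] hi=[19, 24, 37] -> (len(lo)=3, len(hi)=3, max(lo)=16)
Step 7: insert 2 -> lo=[2, 4, 11, 16] hi=[19, 24, 37] -> (len(lo)=4, len(hi)=3, max(lo)=16)
Step 8: insert 44 -> lo=[2, 4, 11, 16] hi=[19, 24, 37, 44] -> (len(lo)=4, len(hi)=4, max(lo)=16)
Step 9: insert 32 -> lo=[2, 4, 11, 16, 19] hi=[24, 32, 37, 44] -> (len(lo)=5, len(hi)=4, max(lo)=19)
Step 10: insert 27 -> lo=[2, 4, 11, 16, 19] hi=[24, 27, 32, 37, 44] -> (len(lo)=5, len(hi)=5, max(lo)=19)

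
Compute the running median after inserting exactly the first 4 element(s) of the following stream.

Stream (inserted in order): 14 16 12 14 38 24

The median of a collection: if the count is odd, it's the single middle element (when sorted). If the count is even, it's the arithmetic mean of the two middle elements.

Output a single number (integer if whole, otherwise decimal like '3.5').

Step 1: insert 14 -> lo=[14] (size 1, max 14) hi=[] (size 0) -> median=14
Step 2: insert 16 -> lo=[14] (size 1, max 14) hi=[16] (size 1, min 16) -> median=15
Step 3: insert 12 -> lo=[12, 14] (size 2, max 14) hi=[16] (size 1, min 16) -> median=14
Step 4: insert 14 -> lo=[12, 14] (size 2, max 14) hi=[14, 16] (size 2, min 14) -> median=14

Answer: 14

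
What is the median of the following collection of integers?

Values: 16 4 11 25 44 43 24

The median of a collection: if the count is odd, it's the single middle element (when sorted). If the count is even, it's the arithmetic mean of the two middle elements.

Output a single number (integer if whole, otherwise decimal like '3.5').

Answer: 24

Derivation:
Step 1: insert 16 -> lo=[16] (size 1, max 16) hi=[] (size 0) -> median=16
Step 2: insert 4 -> lo=[4] (size 1, max 4) hi=[16] (size 1, min 16) -> median=10
Step 3: insert 11 -> lo=[4, 11] (size 2, max 11) hi=[16] (size 1, min 16) -> median=11
Step 4: insert 25 -> lo=[4, 11] (size 2, max 11) hi=[16, 25] (size 2, min 16) -> median=13.5
Step 5: insert 44 -> lo=[4, 11, 16] (size 3, max 16) hi=[25, 44] (size 2, min 25) -> median=16
Step 6: insert 43 -> lo=[4, 11, 16] (size 3, max 16) hi=[25, 43, 44] (size 3, min 25) -> median=20.5
Step 7: insert 24 -> lo=[4, 11, 16, 24] (size 4, max 24) hi=[25, 43, 44] (size 3, min 25) -> median=24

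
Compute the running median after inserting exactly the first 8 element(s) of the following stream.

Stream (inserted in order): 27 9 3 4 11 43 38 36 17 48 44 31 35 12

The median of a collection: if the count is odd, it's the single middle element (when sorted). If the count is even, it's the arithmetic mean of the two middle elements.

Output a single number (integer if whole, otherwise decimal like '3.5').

Answer: 19

Derivation:
Step 1: insert 27 -> lo=[27] (size 1, max 27) hi=[] (size 0) -> median=27
Step 2: insert 9 -> lo=[9] (size 1, max 9) hi=[27] (size 1, min 27) -> median=18
Step 3: insert 3 -> lo=[3, 9] (size 2, max 9) hi=[27] (size 1, min 27) -> median=9
Step 4: insert 4 -> lo=[3, 4] (size 2, max 4) hi=[9, 27] (size 2, min 9) -> median=6.5
Step 5: insert 11 -> lo=[3, 4, 9] (size 3, max 9) hi=[11, 27] (size 2, min 11) -> median=9
Step 6: insert 43 -> lo=[3, 4, 9] (size 3, max 9) hi=[11, 27, 43] (size 3, min 11) -> median=10
Step 7: insert 38 -> lo=[3, 4, 9, 11] (size 4, max 11) hi=[27, 38, 43] (size 3, min 27) -> median=11
Step 8: insert 36 -> lo=[3, 4, 9, 11] (size 4, max 11) hi=[27, 36, 38, 43] (size 4, min 27) -> median=19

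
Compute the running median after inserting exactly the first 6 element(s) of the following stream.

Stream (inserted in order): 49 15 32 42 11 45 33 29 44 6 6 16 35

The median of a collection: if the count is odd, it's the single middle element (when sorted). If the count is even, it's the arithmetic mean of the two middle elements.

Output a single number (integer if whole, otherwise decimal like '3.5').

Answer: 37

Derivation:
Step 1: insert 49 -> lo=[49] (size 1, max 49) hi=[] (size 0) -> median=49
Step 2: insert 15 -> lo=[15] (size 1, max 15) hi=[49] (size 1, min 49) -> median=32
Step 3: insert 32 -> lo=[15, 32] (size 2, max 32) hi=[49] (size 1, min 49) -> median=32
Step 4: insert 42 -> lo=[15, 32] (size 2, max 32) hi=[42, 49] (size 2, min 42) -> median=37
Step 5: insert 11 -> lo=[11, 15, 32] (size 3, max 32) hi=[42, 49] (size 2, min 42) -> median=32
Step 6: insert 45 -> lo=[11, 15, 32] (size 3, max 32) hi=[42, 45, 49] (size 3, min 42) -> median=37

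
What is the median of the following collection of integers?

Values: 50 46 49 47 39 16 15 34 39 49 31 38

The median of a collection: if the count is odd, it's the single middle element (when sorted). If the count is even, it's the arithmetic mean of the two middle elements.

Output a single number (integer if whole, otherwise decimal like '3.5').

Step 1: insert 50 -> lo=[50] (size 1, max 50) hi=[] (size 0) -> median=50
Step 2: insert 46 -> lo=[46] (size 1, max 46) hi=[50] (size 1, min 50) -> median=48
Step 3: insert 49 -> lo=[46, 49] (size 2, max 49) hi=[50] (size 1, min 50) -> median=49
Step 4: insert 47 -> lo=[46, 47] (size 2, max 47) hi=[49, 50] (size 2, min 49) -> median=48
Step 5: insert 39 -> lo=[39, 46, 47] (size 3, max 47) hi=[49, 50] (size 2, min 49) -> median=47
Step 6: insert 16 -> lo=[16, 39, 46] (size 3, max 46) hi=[47, 49, 50] (size 3, min 47) -> median=46.5
Step 7: insert 15 -> lo=[15, 16, 39, 46] (size 4, max 46) hi=[47, 49, 50] (size 3, min 47) -> median=46
Step 8: insert 34 -> lo=[15, 16, 34, 39] (size 4, max 39) hi=[46, 47, 49, 50] (size 4, min 46) -> median=42.5
Step 9: insert 39 -> lo=[15, 16, 34, 39, 39] (size 5, max 39) hi=[46, 47, 49, 50] (size 4, min 46) -> median=39
Step 10: insert 49 -> lo=[15, 16, 34, 39, 39] (size 5, max 39) hi=[46, 47, 49, 49, 50] (size 5, min 46) -> median=42.5
Step 11: insert 31 -> lo=[15, 16, 31, 34, 39, 39] (size 6, max 39) hi=[46, 47, 49, 49, 50] (size 5, min 46) -> median=39
Step 12: insert 38 -> lo=[15, 16, 31, 34, 38, 39] (size 6, max 39) hi=[39, 46, 47, 49, 49, 50] (size 6, min 39) -> median=39

Answer: 39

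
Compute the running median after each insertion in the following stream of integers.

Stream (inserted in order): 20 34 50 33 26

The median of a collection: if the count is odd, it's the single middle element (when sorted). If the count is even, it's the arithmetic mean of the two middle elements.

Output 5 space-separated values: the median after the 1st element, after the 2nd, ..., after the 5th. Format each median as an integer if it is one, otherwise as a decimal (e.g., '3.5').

Step 1: insert 20 -> lo=[20] (size 1, max 20) hi=[] (size 0) -> median=20
Step 2: insert 34 -> lo=[20] (size 1, max 20) hi=[34] (size 1, min 34) -> median=27
Step 3: insert 50 -> lo=[20, 34] (size 2, max 34) hi=[50] (size 1, min 50) -> median=34
Step 4: insert 33 -> lo=[20, 33] (size 2, max 33) hi=[34, 50] (size 2, min 34) -> median=33.5
Step 5: insert 26 -> lo=[20, 26, 33] (size 3, max 33) hi=[34, 50] (size 2, min 34) -> median=33

Answer: 20 27 34 33.5 33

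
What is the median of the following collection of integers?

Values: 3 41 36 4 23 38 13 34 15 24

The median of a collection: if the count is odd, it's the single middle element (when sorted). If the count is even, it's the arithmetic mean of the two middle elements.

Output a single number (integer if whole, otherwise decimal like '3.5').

Step 1: insert 3 -> lo=[3] (size 1, max 3) hi=[] (size 0) -> median=3
Step 2: insert 41 -> lo=[3] (size 1, max 3) hi=[41] (size 1, min 41) -> median=22
Step 3: insert 36 -> lo=[3, 36] (size 2, max 36) hi=[41] (size 1, min 41) -> median=36
Step 4: insert 4 -> lo=[3, 4] (size 2, max 4) hi=[36, 41] (size 2, min 36) -> median=20
Step 5: insert 23 -> lo=[3, 4, 23] (size 3, max 23) hi=[36, 41] (size 2, min 36) -> median=23
Step 6: insert 38 -> lo=[3, 4, 23] (size 3, max 23) hi=[36, 38, 41] (size 3, min 36) -> median=29.5
Step 7: insert 13 -> lo=[3, 4, 13, 23] (size 4, max 23) hi=[36, 38, 41] (size 3, min 36) -> median=23
Step 8: insert 34 -> lo=[3, 4, 13, 23] (size 4, max 23) hi=[34, 36, 38, 41] (size 4, min 34) -> median=28.5
Step 9: insert 15 -> lo=[3, 4, 13, 15, 23] (size 5, max 23) hi=[34, 36, 38, 41] (size 4, min 34) -> median=23
Step 10: insert 24 -> lo=[3, 4, 13, 15, 23] (size 5, max 23) hi=[24, 34, 36, 38, 41] (size 5, min 24) -> median=23.5

Answer: 23.5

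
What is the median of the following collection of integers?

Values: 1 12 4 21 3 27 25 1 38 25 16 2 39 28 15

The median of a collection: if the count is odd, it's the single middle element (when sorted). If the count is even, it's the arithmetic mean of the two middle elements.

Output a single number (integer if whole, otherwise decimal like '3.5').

Step 1: insert 1 -> lo=[1] (size 1, max 1) hi=[] (size 0) -> median=1
Step 2: insert 12 -> lo=[1] (size 1, max 1) hi=[12] (size 1, min 12) -> median=6.5
Step 3: insert 4 -> lo=[1, 4] (size 2, max 4) hi=[12] (size 1, min 12) -> median=4
Step 4: insert 21 -> lo=[1, 4] (size 2, max 4) hi=[12, 21] (size 2, min 12) -> median=8
Step 5: insert 3 -> lo=[1, 3, 4] (size 3, max 4) hi=[12, 21] (size 2, min 12) -> median=4
Step 6: insert 27 -> lo=[1, 3, 4] (size 3, max 4) hi=[12, 21, 27] (size 3, min 12) -> median=8
Step 7: insert 25 -> lo=[1, 3, 4, 12] (size 4, max 12) hi=[21, 25, 27] (size 3, min 21) -> median=12
Step 8: insert 1 -> lo=[1, 1, 3, 4] (size 4, max 4) hi=[12, 21, 25, 27] (size 4, min 12) -> median=8
Step 9: insert 38 -> lo=[1, 1, 3, 4, 12] (size 5, max 12) hi=[21, 25, 27, 38] (size 4, min 21) -> median=12
Step 10: insert 25 -> lo=[1, 1, 3, 4, 12] (size 5, max 12) hi=[21, 25, 25, 27, 38] (size 5, min 21) -> median=16.5
Step 11: insert 16 -> lo=[1, 1, 3, 4, 12, 16] (size 6, max 16) hi=[21, 25, 25, 27, 38] (size 5, min 21) -> median=16
Step 12: insert 2 -> lo=[1, 1, 2, 3, 4, 12] (size 6, max 12) hi=[16, 21, 25, 25, 27, 38] (size 6, min 16) -> median=14
Step 13: insert 39 -> lo=[1, 1, 2, 3, 4, 12, 16] (size 7, max 16) hi=[21, 25, 25, 27, 38, 39] (size 6, min 21) -> median=16
Step 14: insert 28 -> lo=[1, 1, 2, 3, 4, 12, 16] (size 7, max 16) hi=[21, 25, 25, 27, 28, 38, 39] (size 7, min 21) -> median=18.5
Step 15: insert 15 -> lo=[1, 1, 2, 3, 4, 12, 15, 16] (size 8, max 16) hi=[21, 25, 25, 27, 28, 38, 39] (size 7, min 21) -> median=16

Answer: 16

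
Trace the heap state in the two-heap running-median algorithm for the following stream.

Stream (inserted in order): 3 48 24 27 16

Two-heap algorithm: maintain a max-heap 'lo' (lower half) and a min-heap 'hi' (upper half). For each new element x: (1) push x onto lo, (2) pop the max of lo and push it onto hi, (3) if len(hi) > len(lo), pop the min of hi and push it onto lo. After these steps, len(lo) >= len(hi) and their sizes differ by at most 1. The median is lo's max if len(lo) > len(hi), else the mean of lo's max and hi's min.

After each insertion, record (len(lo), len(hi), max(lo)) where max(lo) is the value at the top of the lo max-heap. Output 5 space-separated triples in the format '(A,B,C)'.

Answer: (1,0,3) (1,1,3) (2,1,24) (2,2,24) (3,2,24)

Derivation:
Step 1: insert 3 -> lo=[3] hi=[] -> (len(lo)=1, len(hi)=0, max(lo)=3)
Step 2: insert 48 -> lo=[3] hi=[48] -> (len(lo)=1, len(hi)=1, max(lo)=3)
Step 3: insert 24 -> lo=[3, 24] hi=[48] -> (len(lo)=2, len(hi)=1, max(lo)=24)
Step 4: insert 27 -> lo=[3, 24] hi=[27, 48] -> (len(lo)=2, len(hi)=2, max(lo)=24)
Step 5: insert 16 -> lo=[3, 16, 24] hi=[27, 48] -> (len(lo)=3, len(hi)=2, max(lo)=24)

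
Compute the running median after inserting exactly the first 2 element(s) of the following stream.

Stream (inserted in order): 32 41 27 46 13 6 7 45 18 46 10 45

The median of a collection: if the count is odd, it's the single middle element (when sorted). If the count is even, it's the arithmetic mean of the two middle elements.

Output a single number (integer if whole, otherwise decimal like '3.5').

Step 1: insert 32 -> lo=[32] (size 1, max 32) hi=[] (size 0) -> median=32
Step 2: insert 41 -> lo=[32] (size 1, max 32) hi=[41] (size 1, min 41) -> median=36.5

Answer: 36.5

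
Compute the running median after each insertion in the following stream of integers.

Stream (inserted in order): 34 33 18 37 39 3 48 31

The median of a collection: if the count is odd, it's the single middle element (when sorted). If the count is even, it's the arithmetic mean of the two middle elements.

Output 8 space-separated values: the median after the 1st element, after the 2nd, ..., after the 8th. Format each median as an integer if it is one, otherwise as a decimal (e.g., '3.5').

Answer: 34 33.5 33 33.5 34 33.5 34 33.5

Derivation:
Step 1: insert 34 -> lo=[34] (size 1, max 34) hi=[] (size 0) -> median=34
Step 2: insert 33 -> lo=[33] (size 1, max 33) hi=[34] (size 1, min 34) -> median=33.5
Step 3: insert 18 -> lo=[18, 33] (size 2, max 33) hi=[34] (size 1, min 34) -> median=33
Step 4: insert 37 -> lo=[18, 33] (size 2, max 33) hi=[34, 37] (size 2, min 34) -> median=33.5
Step 5: insert 39 -> lo=[18, 33, 34] (size 3, max 34) hi=[37, 39] (size 2, min 37) -> median=34
Step 6: insert 3 -> lo=[3, 18, 33] (size 3, max 33) hi=[34, 37, 39] (size 3, min 34) -> median=33.5
Step 7: insert 48 -> lo=[3, 18, 33, 34] (size 4, max 34) hi=[37, 39, 48] (size 3, min 37) -> median=34
Step 8: insert 31 -> lo=[3, 18, 31, 33] (size 4, max 33) hi=[34, 37, 39, 48] (size 4, min 34) -> median=33.5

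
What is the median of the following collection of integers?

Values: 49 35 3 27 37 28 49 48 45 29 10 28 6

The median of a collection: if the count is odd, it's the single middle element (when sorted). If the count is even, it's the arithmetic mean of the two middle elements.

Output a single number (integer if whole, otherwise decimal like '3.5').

Step 1: insert 49 -> lo=[49] (size 1, max 49) hi=[] (size 0) -> median=49
Step 2: insert 35 -> lo=[35] (size 1, max 35) hi=[49] (size 1, min 49) -> median=42
Step 3: insert 3 -> lo=[3, 35] (size 2, max 35) hi=[49] (size 1, min 49) -> median=35
Step 4: insert 27 -> lo=[3, 27] (size 2, max 27) hi=[35, 49] (size 2, min 35) -> median=31
Step 5: insert 37 -> lo=[3, 27, 35] (size 3, max 35) hi=[37, 49] (size 2, min 37) -> median=35
Step 6: insert 28 -> lo=[3, 27, 28] (size 3, max 28) hi=[35, 37, 49] (size 3, min 35) -> median=31.5
Step 7: insert 49 -> lo=[3, 27, 28, 35] (size 4, max 35) hi=[37, 49, 49] (size 3, min 37) -> median=35
Step 8: insert 48 -> lo=[3, 27, 28, 35] (size 4, max 35) hi=[37, 48, 49, 49] (size 4, min 37) -> median=36
Step 9: insert 45 -> lo=[3, 27, 28, 35, 37] (size 5, max 37) hi=[45, 48, 49, 49] (size 4, min 45) -> median=37
Step 10: insert 29 -> lo=[3, 27, 28, 29, 35] (size 5, max 35) hi=[37, 45, 48, 49, 49] (size 5, min 37) -> median=36
Step 11: insert 10 -> lo=[3, 10, 27, 28, 29, 35] (size 6, max 35) hi=[37, 45, 48, 49, 49] (size 5, min 37) -> median=35
Step 12: insert 28 -> lo=[3, 10, 27, 28, 28, 29] (size 6, max 29) hi=[35, 37, 45, 48, 49, 49] (size 6, min 35) -> median=32
Step 13: insert 6 -> lo=[3, 6, 10, 27, 28, 28, 29] (size 7, max 29) hi=[35, 37, 45, 48, 49, 49] (size 6, min 35) -> median=29

Answer: 29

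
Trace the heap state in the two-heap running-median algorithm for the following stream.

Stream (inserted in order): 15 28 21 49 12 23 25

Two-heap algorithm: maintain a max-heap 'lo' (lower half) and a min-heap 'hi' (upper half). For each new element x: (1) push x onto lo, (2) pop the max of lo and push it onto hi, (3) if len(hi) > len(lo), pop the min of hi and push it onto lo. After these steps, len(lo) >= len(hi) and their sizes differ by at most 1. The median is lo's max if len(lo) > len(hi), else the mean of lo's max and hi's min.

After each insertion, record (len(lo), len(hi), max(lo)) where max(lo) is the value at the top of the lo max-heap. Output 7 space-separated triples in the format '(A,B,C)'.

Step 1: insert 15 -> lo=[15] hi=[] -> (len(lo)=1, len(hi)=0, max(lo)=15)
Step 2: insert 28 -> lo=[15] hi=[28] -> (len(lo)=1, len(hi)=1, max(lo)=15)
Step 3: insert 21 -> lo=[15, 21] hi=[28] -> (len(lo)=2, len(hi)=1, max(lo)=21)
Step 4: insert 49 -> lo=[15, 21] hi=[28, 49] -> (len(lo)=2, len(hi)=2, max(lo)=21)
Step 5: insert 12 -> lo=[12, 15, 21] hi=[28, 49] -> (len(lo)=3, len(hi)=2, max(lo)=21)
Step 6: insert 23 -> lo=[12, 15, 21] hi=[23, 28, 49] -> (len(lo)=3, len(hi)=3, max(lo)=21)
Step 7: insert 25 -> lo=[12, 15, 21, 23] hi=[25, 28, 49] -> (len(lo)=4, len(hi)=3, max(lo)=23)

Answer: (1,0,15) (1,1,15) (2,1,21) (2,2,21) (3,2,21) (3,3,21) (4,3,23)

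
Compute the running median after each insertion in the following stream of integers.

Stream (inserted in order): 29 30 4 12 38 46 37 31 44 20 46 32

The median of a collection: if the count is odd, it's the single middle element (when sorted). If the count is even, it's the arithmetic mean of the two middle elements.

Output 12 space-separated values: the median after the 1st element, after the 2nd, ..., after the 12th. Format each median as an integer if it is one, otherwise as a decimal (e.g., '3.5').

Answer: 29 29.5 29 20.5 29 29.5 30 30.5 31 30.5 31 31.5

Derivation:
Step 1: insert 29 -> lo=[29] (size 1, max 29) hi=[] (size 0) -> median=29
Step 2: insert 30 -> lo=[29] (size 1, max 29) hi=[30] (size 1, min 30) -> median=29.5
Step 3: insert 4 -> lo=[4, 29] (size 2, max 29) hi=[30] (size 1, min 30) -> median=29
Step 4: insert 12 -> lo=[4, 12] (size 2, max 12) hi=[29, 30] (size 2, min 29) -> median=20.5
Step 5: insert 38 -> lo=[4, 12, 29] (size 3, max 29) hi=[30, 38] (size 2, min 30) -> median=29
Step 6: insert 46 -> lo=[4, 12, 29] (size 3, max 29) hi=[30, 38, 46] (size 3, min 30) -> median=29.5
Step 7: insert 37 -> lo=[4, 12, 29, 30] (size 4, max 30) hi=[37, 38, 46] (size 3, min 37) -> median=30
Step 8: insert 31 -> lo=[4, 12, 29, 30] (size 4, max 30) hi=[31, 37, 38, 46] (size 4, min 31) -> median=30.5
Step 9: insert 44 -> lo=[4, 12, 29, 30, 31] (size 5, max 31) hi=[37, 38, 44, 46] (size 4, min 37) -> median=31
Step 10: insert 20 -> lo=[4, 12, 20, 29, 30] (size 5, max 30) hi=[31, 37, 38, 44, 46] (size 5, min 31) -> median=30.5
Step 11: insert 46 -> lo=[4, 12, 20, 29, 30, 31] (size 6, max 31) hi=[37, 38, 44, 46, 46] (size 5, min 37) -> median=31
Step 12: insert 32 -> lo=[4, 12, 20, 29, 30, 31] (size 6, max 31) hi=[32, 37, 38, 44, 46, 46] (size 6, min 32) -> median=31.5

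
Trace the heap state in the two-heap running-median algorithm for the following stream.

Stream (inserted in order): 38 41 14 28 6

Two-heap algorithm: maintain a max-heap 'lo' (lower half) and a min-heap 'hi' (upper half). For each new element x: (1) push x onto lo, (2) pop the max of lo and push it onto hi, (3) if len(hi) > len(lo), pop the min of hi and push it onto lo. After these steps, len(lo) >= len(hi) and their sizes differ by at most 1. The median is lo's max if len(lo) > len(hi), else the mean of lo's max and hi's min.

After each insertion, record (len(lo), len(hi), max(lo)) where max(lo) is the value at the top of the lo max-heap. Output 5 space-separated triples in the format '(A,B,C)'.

Answer: (1,0,38) (1,1,38) (2,1,38) (2,2,28) (3,2,28)

Derivation:
Step 1: insert 38 -> lo=[38] hi=[] -> (len(lo)=1, len(hi)=0, max(lo)=38)
Step 2: insert 41 -> lo=[38] hi=[41] -> (len(lo)=1, len(hi)=1, max(lo)=38)
Step 3: insert 14 -> lo=[14, 38] hi=[41] -> (len(lo)=2, len(hi)=1, max(lo)=38)
Step 4: insert 28 -> lo=[14, 28] hi=[38, 41] -> (len(lo)=2, len(hi)=2, max(lo)=28)
Step 5: insert 6 -> lo=[6, 14, 28] hi=[38, 41] -> (len(lo)=3, len(hi)=2, max(lo)=28)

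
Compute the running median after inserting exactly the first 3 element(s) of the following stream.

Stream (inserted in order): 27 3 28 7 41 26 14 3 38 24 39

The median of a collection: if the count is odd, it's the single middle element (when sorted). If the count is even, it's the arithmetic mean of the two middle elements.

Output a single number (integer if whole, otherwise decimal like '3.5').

Step 1: insert 27 -> lo=[27] (size 1, max 27) hi=[] (size 0) -> median=27
Step 2: insert 3 -> lo=[3] (size 1, max 3) hi=[27] (size 1, min 27) -> median=15
Step 3: insert 28 -> lo=[3, 27] (size 2, max 27) hi=[28] (size 1, min 28) -> median=27

Answer: 27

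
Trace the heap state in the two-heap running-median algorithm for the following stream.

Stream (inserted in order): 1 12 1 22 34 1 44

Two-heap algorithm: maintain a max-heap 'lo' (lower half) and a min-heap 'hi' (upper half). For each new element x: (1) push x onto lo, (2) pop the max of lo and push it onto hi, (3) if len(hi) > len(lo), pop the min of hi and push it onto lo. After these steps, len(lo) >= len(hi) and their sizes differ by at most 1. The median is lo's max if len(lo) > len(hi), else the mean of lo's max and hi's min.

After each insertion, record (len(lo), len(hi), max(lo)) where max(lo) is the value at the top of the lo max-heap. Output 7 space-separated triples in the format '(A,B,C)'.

Answer: (1,0,1) (1,1,1) (2,1,1) (2,2,1) (3,2,12) (3,3,1) (4,3,12)

Derivation:
Step 1: insert 1 -> lo=[1] hi=[] -> (len(lo)=1, len(hi)=0, max(lo)=1)
Step 2: insert 12 -> lo=[1] hi=[12] -> (len(lo)=1, len(hi)=1, max(lo)=1)
Step 3: insert 1 -> lo=[1, 1] hi=[12] -> (len(lo)=2, len(hi)=1, max(lo)=1)
Step 4: insert 22 -> lo=[1, 1] hi=[12, 22] -> (len(lo)=2, len(hi)=2, max(lo)=1)
Step 5: insert 34 -> lo=[1, 1, 12] hi=[22, 34] -> (len(lo)=3, len(hi)=2, max(lo)=12)
Step 6: insert 1 -> lo=[1, 1, 1] hi=[12, 22, 34] -> (len(lo)=3, len(hi)=3, max(lo)=1)
Step 7: insert 44 -> lo=[1, 1, 1, 12] hi=[22, 34, 44] -> (len(lo)=4, len(hi)=3, max(lo)=12)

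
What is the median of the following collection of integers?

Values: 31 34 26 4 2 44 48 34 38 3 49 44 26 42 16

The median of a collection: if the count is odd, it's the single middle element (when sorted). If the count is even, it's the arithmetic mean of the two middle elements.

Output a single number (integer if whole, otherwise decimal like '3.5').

Answer: 34

Derivation:
Step 1: insert 31 -> lo=[31] (size 1, max 31) hi=[] (size 0) -> median=31
Step 2: insert 34 -> lo=[31] (size 1, max 31) hi=[34] (size 1, min 34) -> median=32.5
Step 3: insert 26 -> lo=[26, 31] (size 2, max 31) hi=[34] (size 1, min 34) -> median=31
Step 4: insert 4 -> lo=[4, 26] (size 2, max 26) hi=[31, 34] (size 2, min 31) -> median=28.5
Step 5: insert 2 -> lo=[2, 4, 26] (size 3, max 26) hi=[31, 34] (size 2, min 31) -> median=26
Step 6: insert 44 -> lo=[2, 4, 26] (size 3, max 26) hi=[31, 34, 44] (size 3, min 31) -> median=28.5
Step 7: insert 48 -> lo=[2, 4, 26, 31] (size 4, max 31) hi=[34, 44, 48] (size 3, min 34) -> median=31
Step 8: insert 34 -> lo=[2, 4, 26, 31] (size 4, max 31) hi=[34, 34, 44, 48] (size 4, min 34) -> median=32.5
Step 9: insert 38 -> lo=[2, 4, 26, 31, 34] (size 5, max 34) hi=[34, 38, 44, 48] (size 4, min 34) -> median=34
Step 10: insert 3 -> lo=[2, 3, 4, 26, 31] (size 5, max 31) hi=[34, 34, 38, 44, 48] (size 5, min 34) -> median=32.5
Step 11: insert 49 -> lo=[2, 3, 4, 26, 31, 34] (size 6, max 34) hi=[34, 38, 44, 48, 49] (size 5, min 34) -> median=34
Step 12: insert 44 -> lo=[2, 3, 4, 26, 31, 34] (size 6, max 34) hi=[34, 38, 44, 44, 48, 49] (size 6, min 34) -> median=34
Step 13: insert 26 -> lo=[2, 3, 4, 26, 26, 31, 34] (size 7, max 34) hi=[34, 38, 44, 44, 48, 49] (size 6, min 34) -> median=34
Step 14: insert 42 -> lo=[2, 3, 4, 26, 26, 31, 34] (size 7, max 34) hi=[34, 38, 42, 44, 44, 48, 49] (size 7, min 34) -> median=34
Step 15: insert 16 -> lo=[2, 3, 4, 16, 26, 26, 31, 34] (size 8, max 34) hi=[34, 38, 42, 44, 44, 48, 49] (size 7, min 34) -> median=34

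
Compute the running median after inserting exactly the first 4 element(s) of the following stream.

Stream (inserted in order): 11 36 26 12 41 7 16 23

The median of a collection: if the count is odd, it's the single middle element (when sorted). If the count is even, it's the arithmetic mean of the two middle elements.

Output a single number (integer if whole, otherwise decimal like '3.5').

Step 1: insert 11 -> lo=[11] (size 1, max 11) hi=[] (size 0) -> median=11
Step 2: insert 36 -> lo=[11] (size 1, max 11) hi=[36] (size 1, min 36) -> median=23.5
Step 3: insert 26 -> lo=[11, 26] (size 2, max 26) hi=[36] (size 1, min 36) -> median=26
Step 4: insert 12 -> lo=[11, 12] (size 2, max 12) hi=[26, 36] (size 2, min 26) -> median=19

Answer: 19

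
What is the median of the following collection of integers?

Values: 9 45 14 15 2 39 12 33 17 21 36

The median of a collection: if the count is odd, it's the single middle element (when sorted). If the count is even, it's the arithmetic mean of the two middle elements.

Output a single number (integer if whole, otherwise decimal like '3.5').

Step 1: insert 9 -> lo=[9] (size 1, max 9) hi=[] (size 0) -> median=9
Step 2: insert 45 -> lo=[9] (size 1, max 9) hi=[45] (size 1, min 45) -> median=27
Step 3: insert 14 -> lo=[9, 14] (size 2, max 14) hi=[45] (size 1, min 45) -> median=14
Step 4: insert 15 -> lo=[9, 14] (size 2, max 14) hi=[15, 45] (size 2, min 15) -> median=14.5
Step 5: insert 2 -> lo=[2, 9, 14] (size 3, max 14) hi=[15, 45] (size 2, min 15) -> median=14
Step 6: insert 39 -> lo=[2, 9, 14] (size 3, max 14) hi=[15, 39, 45] (size 3, min 15) -> median=14.5
Step 7: insert 12 -> lo=[2, 9, 12, 14] (size 4, max 14) hi=[15, 39, 45] (size 3, min 15) -> median=14
Step 8: insert 33 -> lo=[2, 9, 12, 14] (size 4, max 14) hi=[15, 33, 39, 45] (size 4, min 15) -> median=14.5
Step 9: insert 17 -> lo=[2, 9, 12, 14, 15] (size 5, max 15) hi=[17, 33, 39, 45] (size 4, min 17) -> median=15
Step 10: insert 21 -> lo=[2, 9, 12, 14, 15] (size 5, max 15) hi=[17, 21, 33, 39, 45] (size 5, min 17) -> median=16
Step 11: insert 36 -> lo=[2, 9, 12, 14, 15, 17] (size 6, max 17) hi=[21, 33, 36, 39, 45] (size 5, min 21) -> median=17

Answer: 17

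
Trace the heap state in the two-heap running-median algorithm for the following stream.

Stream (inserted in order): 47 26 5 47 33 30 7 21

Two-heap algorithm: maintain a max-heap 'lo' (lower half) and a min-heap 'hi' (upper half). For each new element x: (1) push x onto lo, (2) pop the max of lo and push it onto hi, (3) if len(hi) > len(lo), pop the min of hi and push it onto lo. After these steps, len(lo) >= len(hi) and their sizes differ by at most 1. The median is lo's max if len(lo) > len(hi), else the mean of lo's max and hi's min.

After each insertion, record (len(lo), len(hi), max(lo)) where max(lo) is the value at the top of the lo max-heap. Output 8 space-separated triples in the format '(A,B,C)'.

Step 1: insert 47 -> lo=[47] hi=[] -> (len(lo)=1, len(hi)=0, max(lo)=47)
Step 2: insert 26 -> lo=[26] hi=[47] -> (len(lo)=1, len(hi)=1, max(lo)=26)
Step 3: insert 5 -> lo=[5, 26] hi=[47] -> (len(lo)=2, len(hi)=1, max(lo)=26)
Step 4: insert 47 -> lo=[5, 26] hi=[47, 47] -> (len(lo)=2, len(hi)=2, max(lo)=26)
Step 5: insert 33 -> lo=[5, 26, 33] hi=[47, 47] -> (len(lo)=3, len(hi)=2, max(lo)=33)
Step 6: insert 30 -> lo=[5, 26, 30] hi=[33, 47, 47] -> (len(lo)=3, len(hi)=3, max(lo)=30)
Step 7: insert 7 -> lo=[5, 7, 26, 30] hi=[33, 47, 47] -> (len(lo)=4, len(hi)=3, max(lo)=30)
Step 8: insert 21 -> lo=[5, 7, 21, 26] hi=[30, 33, 47, 47] -> (len(lo)=4, len(hi)=4, max(lo)=26)

Answer: (1,0,47) (1,1,26) (2,1,26) (2,2,26) (3,2,33) (3,3,30) (4,3,30) (4,4,26)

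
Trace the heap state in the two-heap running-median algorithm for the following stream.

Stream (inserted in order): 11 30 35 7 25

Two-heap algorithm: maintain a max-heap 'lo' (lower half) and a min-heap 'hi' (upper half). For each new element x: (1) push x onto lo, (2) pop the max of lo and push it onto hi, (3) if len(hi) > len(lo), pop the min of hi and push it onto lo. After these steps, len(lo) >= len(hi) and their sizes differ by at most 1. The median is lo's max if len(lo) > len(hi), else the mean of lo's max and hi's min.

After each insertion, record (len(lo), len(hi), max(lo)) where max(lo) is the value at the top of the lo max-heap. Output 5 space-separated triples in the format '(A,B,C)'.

Answer: (1,0,11) (1,1,11) (2,1,30) (2,2,11) (3,2,25)

Derivation:
Step 1: insert 11 -> lo=[11] hi=[] -> (len(lo)=1, len(hi)=0, max(lo)=11)
Step 2: insert 30 -> lo=[11] hi=[30] -> (len(lo)=1, len(hi)=1, max(lo)=11)
Step 3: insert 35 -> lo=[11, 30] hi=[35] -> (len(lo)=2, len(hi)=1, max(lo)=30)
Step 4: insert 7 -> lo=[7, 11] hi=[30, 35] -> (len(lo)=2, len(hi)=2, max(lo)=11)
Step 5: insert 25 -> lo=[7, 11, 25] hi=[30, 35] -> (len(lo)=3, len(hi)=2, max(lo)=25)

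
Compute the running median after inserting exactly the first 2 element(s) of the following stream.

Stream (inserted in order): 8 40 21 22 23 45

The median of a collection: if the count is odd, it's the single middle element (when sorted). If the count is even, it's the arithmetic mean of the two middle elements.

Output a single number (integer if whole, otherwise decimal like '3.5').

Answer: 24

Derivation:
Step 1: insert 8 -> lo=[8] (size 1, max 8) hi=[] (size 0) -> median=8
Step 2: insert 40 -> lo=[8] (size 1, max 8) hi=[40] (size 1, min 40) -> median=24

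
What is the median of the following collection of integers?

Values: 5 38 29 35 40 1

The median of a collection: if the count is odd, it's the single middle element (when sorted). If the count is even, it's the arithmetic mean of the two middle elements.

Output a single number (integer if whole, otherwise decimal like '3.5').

Answer: 32

Derivation:
Step 1: insert 5 -> lo=[5] (size 1, max 5) hi=[] (size 0) -> median=5
Step 2: insert 38 -> lo=[5] (size 1, max 5) hi=[38] (size 1, min 38) -> median=21.5
Step 3: insert 29 -> lo=[5, 29] (size 2, max 29) hi=[38] (size 1, min 38) -> median=29
Step 4: insert 35 -> lo=[5, 29] (size 2, max 29) hi=[35, 38] (size 2, min 35) -> median=32
Step 5: insert 40 -> lo=[5, 29, 35] (size 3, max 35) hi=[38, 40] (size 2, min 38) -> median=35
Step 6: insert 1 -> lo=[1, 5, 29] (size 3, max 29) hi=[35, 38, 40] (size 3, min 35) -> median=32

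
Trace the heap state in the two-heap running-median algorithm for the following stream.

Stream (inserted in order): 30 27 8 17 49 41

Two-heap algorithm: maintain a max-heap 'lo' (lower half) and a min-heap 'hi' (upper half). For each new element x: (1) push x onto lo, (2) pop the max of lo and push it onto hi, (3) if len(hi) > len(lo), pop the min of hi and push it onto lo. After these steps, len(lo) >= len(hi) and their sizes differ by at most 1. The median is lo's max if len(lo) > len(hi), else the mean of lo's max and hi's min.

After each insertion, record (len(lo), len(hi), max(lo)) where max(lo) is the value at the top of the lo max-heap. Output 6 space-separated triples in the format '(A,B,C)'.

Answer: (1,0,30) (1,1,27) (2,1,27) (2,2,17) (3,2,27) (3,3,27)

Derivation:
Step 1: insert 30 -> lo=[30] hi=[] -> (len(lo)=1, len(hi)=0, max(lo)=30)
Step 2: insert 27 -> lo=[27] hi=[30] -> (len(lo)=1, len(hi)=1, max(lo)=27)
Step 3: insert 8 -> lo=[8, 27] hi=[30] -> (len(lo)=2, len(hi)=1, max(lo)=27)
Step 4: insert 17 -> lo=[8, 17] hi=[27, 30] -> (len(lo)=2, len(hi)=2, max(lo)=17)
Step 5: insert 49 -> lo=[8, 17, 27] hi=[30, 49] -> (len(lo)=3, len(hi)=2, max(lo)=27)
Step 6: insert 41 -> lo=[8, 17, 27] hi=[30, 41, 49] -> (len(lo)=3, len(hi)=3, max(lo)=27)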